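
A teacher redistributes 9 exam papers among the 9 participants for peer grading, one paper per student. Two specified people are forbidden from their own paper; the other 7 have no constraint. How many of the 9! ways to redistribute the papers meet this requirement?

287280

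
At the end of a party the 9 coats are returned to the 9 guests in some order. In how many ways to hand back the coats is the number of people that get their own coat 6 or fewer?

362843

Sum C(9,i)·!(9-i) for i = 0..6:
  i=0: C(9,0)·!9 = 1·133496 = 133496
  i=1: C(9,1)·!8 = 9·14833 = 133497
  i=2: C(9,2)·!7 = 36·1854 = 66744
  i=3: C(9,3)·!6 = 84·265 = 22260
  i=4: C(9,4)·!5 = 126·44 = 5544
  i=5: C(9,5)·!4 = 126·9 = 1134
  i=6: C(9,6)·!3 = 84·2 = 168
Total = 362843.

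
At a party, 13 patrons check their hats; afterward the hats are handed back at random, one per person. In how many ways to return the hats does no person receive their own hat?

!13 is the nearest integer to 13!/e.
13! = 6227020800, and 6227020800/e ≈ 2290792932.07, so !13 = 2290792932.

2290792932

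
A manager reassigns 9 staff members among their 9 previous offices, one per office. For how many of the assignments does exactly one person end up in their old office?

Pick the single fixed position: C(9,1) = 9 ways.
The other 8 form a derangement: !8 = 14833.
Total: 9 × 14833 = 133497.

133497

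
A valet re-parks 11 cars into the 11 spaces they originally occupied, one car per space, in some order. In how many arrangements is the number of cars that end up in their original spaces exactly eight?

330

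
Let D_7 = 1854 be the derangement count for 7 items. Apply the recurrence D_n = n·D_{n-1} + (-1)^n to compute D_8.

14833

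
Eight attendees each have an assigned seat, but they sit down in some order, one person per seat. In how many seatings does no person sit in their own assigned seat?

Recurrence: !8 = 7·(!7 + !6).
!8 = 7·(1854 + 265) = 7·2119 = 14833

14833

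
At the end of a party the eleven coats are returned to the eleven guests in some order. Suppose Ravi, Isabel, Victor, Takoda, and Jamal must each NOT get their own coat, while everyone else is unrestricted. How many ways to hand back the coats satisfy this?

25022880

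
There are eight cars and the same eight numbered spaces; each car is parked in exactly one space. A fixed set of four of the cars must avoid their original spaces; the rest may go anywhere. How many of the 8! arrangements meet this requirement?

24024

Let A_j be the event that the j-th constrained one is fixed. By inclusion-exclusion over the 4 events:
Σ_{j=0}^{4} (-1)^j C(4,j)(8-j)!
= C(4,0)·8! - C(4,1)·7! + C(4,2)·6! - C(4,3)·5! + C(4,4)·4!
= 40320 - 20160 + 4320 - 480 + 24
= 24024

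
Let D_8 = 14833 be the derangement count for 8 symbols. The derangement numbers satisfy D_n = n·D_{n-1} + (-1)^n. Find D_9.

133496

D_9 = 9·14833 - 1 = 133496.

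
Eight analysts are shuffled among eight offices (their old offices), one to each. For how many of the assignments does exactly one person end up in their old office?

Choose which one of the 8 is fixed: C(8,1) = 8.
The remaining 7 must be deranged: !7 = 1854.
Total: 8 × 1854 = 14832.

14832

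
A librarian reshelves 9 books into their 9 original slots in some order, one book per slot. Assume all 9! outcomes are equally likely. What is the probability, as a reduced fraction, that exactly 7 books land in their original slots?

1/10080

Favorable outcomes: C(9,7)·!2 = 36·1 = 36.
Total outcomes: 9! = 362880.
Probability = 36/362880 = 1/10080.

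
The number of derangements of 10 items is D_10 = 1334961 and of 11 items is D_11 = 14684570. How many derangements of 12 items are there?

176214841

D_12 = (12-1)·(D_11 + D_10) = 11·(14684570 + 1334961) = 11·16019531 = 176214841.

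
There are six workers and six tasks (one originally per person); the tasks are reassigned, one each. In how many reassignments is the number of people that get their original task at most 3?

# with exactly i fixed is C(6,i)·!(6-i); sum over i=0..3:
  i=0: C(6,0)·!6 = 1·265 = 265
  i=1: C(6,1)·!5 = 6·44 = 264
  i=2: C(6,2)·!4 = 15·9 = 135
  i=3: C(6,3)·!3 = 20·2 = 40
Total = 704.

704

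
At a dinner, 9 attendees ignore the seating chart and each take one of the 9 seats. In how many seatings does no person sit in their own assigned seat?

133496

By inclusion-exclusion, !9 = Σ (-1)^k · 9!/k! for k=0..9
= 9! - 9!/1! + 9!/2! - 9!/3! + 9!/4! - 9!/5! + 9!/6! - 9!/7! + 9!/8! - 9!/9!
= 362880 - 362880 + 181440 - 60480 + 15120 - 3024 + 504 - 72 + 9 - 1
= 133496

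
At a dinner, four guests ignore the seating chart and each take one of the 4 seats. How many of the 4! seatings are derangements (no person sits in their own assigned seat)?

9

Use !n = n·!(n-1) + (-1)^n.
!4 = 4·2 + 1 = 9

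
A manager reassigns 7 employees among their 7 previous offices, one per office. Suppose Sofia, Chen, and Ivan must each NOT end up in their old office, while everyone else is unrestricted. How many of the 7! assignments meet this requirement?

3216

Inclusion-exclusion on the 3 forbidden self-matches:
Σ_{j=0}^{3} (-1)^j C(3,j)(7-j)!
= C(3,0)·7! - C(3,1)·6! + C(3,2)·5! - C(3,3)·4!
= 5040 - 2160 + 360 - 24
= 3216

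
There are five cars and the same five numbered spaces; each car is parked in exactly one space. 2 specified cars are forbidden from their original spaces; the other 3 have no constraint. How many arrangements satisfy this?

Inclusion-exclusion on the 2 forbidden self-matches:
Σ_{j=0}^{2} (-1)^j C(2,j)(5-j)!
= C(2,0)·5! - C(2,1)·4! + C(2,2)·3!
= 120 - 48 + 6
= 78

78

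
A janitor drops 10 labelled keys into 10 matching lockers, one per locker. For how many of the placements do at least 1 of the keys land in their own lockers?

Sum C(10,i)·!(10-i) for i = 1..10:
  i=1: C(10,1)·!9 = 10·133496 = 1334960
  i=2: C(10,2)·!8 = 45·14833 = 667485
  i=3: C(10,3)·!7 = 120·1854 = 222480
  i=4: C(10,4)·!6 = 210·265 = 55650
  i=5: C(10,5)·!5 = 252·44 = 11088
  i=6: C(10,6)·!4 = 210·9 = 1890
  i=7: C(10,7)·!3 = 120·2 = 240
  i=8: C(10,8)·!2 = 45·1 = 45
  i=9: C(10,9)·!1 = 10·0 = 0
  i=10: C(10,10)·!0 = 1·1 = 1
Total = 2293839.

2293839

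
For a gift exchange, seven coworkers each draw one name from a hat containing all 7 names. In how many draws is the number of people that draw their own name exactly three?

315

Choose which 3 of the 7 are fixed: C(7,3) = 35.
The remaining 4 must be deranged: !4 = 9.
Total: 35 × 9 = 315.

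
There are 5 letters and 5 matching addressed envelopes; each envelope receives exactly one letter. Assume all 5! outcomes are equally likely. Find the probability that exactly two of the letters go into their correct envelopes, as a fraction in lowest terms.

1/6

Favorable outcomes: C(5,2)·!3 = 10·2 = 20.
Total outcomes: 5! = 120.
Probability = 20/120 = 1/6.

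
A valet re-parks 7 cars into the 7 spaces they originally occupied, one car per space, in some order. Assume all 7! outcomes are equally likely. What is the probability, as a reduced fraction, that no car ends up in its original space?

103/280

Favorable outcomes: !7 = 1854.
Total outcomes: 7! = 5040.
Probability = 1854/5040 = 103/280.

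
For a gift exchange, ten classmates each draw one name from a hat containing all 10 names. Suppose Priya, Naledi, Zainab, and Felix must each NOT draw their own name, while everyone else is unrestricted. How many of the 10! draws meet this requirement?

Inclusion-exclusion on the 4 forbidden self-matches:
Σ_{j=0}^{4} (-1)^j C(4,j)(10-j)!
= C(4,0)·10! - C(4,1)·9! + C(4,2)·8! - C(4,3)·7! + C(4,4)·6!
= 3628800 - 1451520 + 241920 - 20160 + 720
= 2399760

2399760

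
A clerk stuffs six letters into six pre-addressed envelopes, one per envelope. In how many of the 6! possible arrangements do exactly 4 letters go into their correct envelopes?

15

Pick the 4 fixed positions: C(6,4) = 15 ways.
The remaining 2 must be deranged: !2 = 1.
Total: 15 × 1 = 15.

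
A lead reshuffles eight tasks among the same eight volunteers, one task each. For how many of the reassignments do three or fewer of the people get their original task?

39549

Sum C(8,i)·!(8-i) for i = 0..3:
  i=0: C(8,0)·!8 = 1·14833 = 14833
  i=1: C(8,1)·!7 = 8·1854 = 14832
  i=2: C(8,2)·!6 = 28·265 = 7420
  i=3: C(8,3)·!5 = 56·44 = 2464
Total = 39549.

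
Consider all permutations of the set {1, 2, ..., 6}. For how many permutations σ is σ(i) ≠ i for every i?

!6 is the nearest integer to 6!/e.
6! = 720, and 720/e ≈ 264.87, so !6 = 265.

265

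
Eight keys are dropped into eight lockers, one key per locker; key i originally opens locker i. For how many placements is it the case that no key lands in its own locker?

14833

The subfactorial !8 = [8!/e] (nearest integer).
8! = 40320, and 40320/e ≈ 14832.90, so !8 = 14833.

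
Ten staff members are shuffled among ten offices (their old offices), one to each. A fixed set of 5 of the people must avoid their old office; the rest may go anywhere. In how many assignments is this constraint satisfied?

Inclusion-exclusion on the 5 forbidden self-matches:
Σ_{j=0}^{5} (-1)^j C(5,j)(10-j)!
= C(5,0)·10! - C(5,1)·9! + C(5,2)·8! - C(5,3)·7! + C(5,4)·6! - C(5,5)·5!
= 3628800 - 1814400 + 403200 - 50400 + 3600 - 120
= 2170680

2170680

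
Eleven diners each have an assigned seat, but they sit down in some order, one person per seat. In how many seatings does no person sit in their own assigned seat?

14684570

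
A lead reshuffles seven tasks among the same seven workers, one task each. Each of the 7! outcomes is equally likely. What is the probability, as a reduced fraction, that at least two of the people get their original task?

Favorable outcomes: Σ_{i≥2} C(7,i)·!(7-i) = 21·44 + 35·9 + 35·2 + 21·1 + 7·0 + 1·1 = 1331.
Total outcomes: 7! = 5040.
Probability = 1331/5040 = 1331/5040.

1331/5040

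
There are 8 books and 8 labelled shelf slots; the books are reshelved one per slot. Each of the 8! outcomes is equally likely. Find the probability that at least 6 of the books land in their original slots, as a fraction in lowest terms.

29/40320

Favorable outcomes: Σ_{i≥6} C(8,i)·!(8-i) = 28·1 + 8·0 + 1·1 = 29.
Total outcomes: 8! = 40320.
Probability = 29/40320 = 29/40320.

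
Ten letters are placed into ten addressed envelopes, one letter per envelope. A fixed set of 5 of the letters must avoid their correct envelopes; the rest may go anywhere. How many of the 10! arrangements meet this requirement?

Inclusion-exclusion on the 5 forbidden self-matches:
Σ_{j=0}^{5} (-1)^j C(5,j)(10-j)!
= C(5,0)·10! - C(5,1)·9! + C(5,2)·8! - C(5,3)·7! + C(5,4)·6! - C(5,5)·5!
= 3628800 - 1814400 + 403200 - 50400 + 3600 - 120
= 2170680

2170680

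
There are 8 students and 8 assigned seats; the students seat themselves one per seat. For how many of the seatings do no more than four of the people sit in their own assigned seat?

40179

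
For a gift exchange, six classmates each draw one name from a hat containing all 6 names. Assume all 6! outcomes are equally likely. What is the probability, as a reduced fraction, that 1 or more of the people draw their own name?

Favorable outcomes: Σ_{i≥1} C(6,i)·!(6-i) = 6·44 + 15·9 + 20·2 + 15·1 + 6·0 + 1·1 = 455.
Total outcomes: 6! = 720.
Probability = 455/720 = 91/144.

91/144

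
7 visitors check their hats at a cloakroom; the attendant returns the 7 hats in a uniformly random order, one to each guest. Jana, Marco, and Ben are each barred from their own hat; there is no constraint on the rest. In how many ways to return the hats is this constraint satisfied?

Inclusion-exclusion on the 3 forbidden self-matches:
Σ_{j=0}^{3} (-1)^j C(3,j)(7-j)!
= C(3,0)·7! - C(3,1)·6! + C(3,2)·5! - C(3,3)·4!
= 5040 - 2160 + 360 - 24
= 3216

3216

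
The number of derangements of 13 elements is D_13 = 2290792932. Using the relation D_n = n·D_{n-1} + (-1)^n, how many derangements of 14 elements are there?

32071101049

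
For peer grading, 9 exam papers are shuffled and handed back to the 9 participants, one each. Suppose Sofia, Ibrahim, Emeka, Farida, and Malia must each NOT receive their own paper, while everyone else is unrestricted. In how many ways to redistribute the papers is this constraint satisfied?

205056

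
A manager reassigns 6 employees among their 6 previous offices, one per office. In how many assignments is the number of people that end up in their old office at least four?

16

Sum C(6,i)·!(6-i) for i = 4..6:
  i=4: C(6,4)·!2 = 15·1 = 15
  i=5: C(6,5)·!1 = 6·0 = 0
  i=6: C(6,6)·!0 = 1·1 = 1
Total = 16.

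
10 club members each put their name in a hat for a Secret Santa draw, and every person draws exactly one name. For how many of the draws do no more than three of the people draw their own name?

3559886

Sum C(10,i)·!(10-i) for i = 0..3:
  i=0: C(10,0)·!10 = 1·1334961 = 1334961
  i=1: C(10,1)·!9 = 10·133496 = 1334960
  i=2: C(10,2)·!8 = 45·14833 = 667485
  i=3: C(10,3)·!7 = 120·1854 = 222480
Total = 3559886.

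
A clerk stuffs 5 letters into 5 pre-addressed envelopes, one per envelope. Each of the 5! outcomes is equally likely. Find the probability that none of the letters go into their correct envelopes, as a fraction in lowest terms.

Favorable outcomes: !5 = 44.
Total outcomes: 5! = 120.
Probability = 44/120 = 11/30.

11/30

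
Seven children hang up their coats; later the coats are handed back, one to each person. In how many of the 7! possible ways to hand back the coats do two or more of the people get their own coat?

# with exactly i fixed is C(7,i)·!(7-i); sum over i=2..7:
  i=2: C(7,2)·!5 = 21·44 = 924
  i=3: C(7,3)·!4 = 35·9 = 315
  i=4: C(7,4)·!3 = 35·2 = 70
  i=5: C(7,5)·!2 = 21·1 = 21
  i=6: C(7,6)·!1 = 7·0 = 0
  i=7: C(7,7)·!0 = 1·1 = 1
Total = 1331.

1331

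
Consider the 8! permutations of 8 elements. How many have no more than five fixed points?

40291

Sum C(8,i)·!(8-i) for i = 0..5:
  i=0: C(8,0)·!8 = 1·14833 = 14833
  i=1: C(8,1)·!7 = 8·1854 = 14832
  i=2: C(8,2)·!6 = 28·265 = 7420
  i=3: C(8,3)·!5 = 56·44 = 2464
  i=4: C(8,4)·!4 = 70·9 = 630
  i=5: C(8,5)·!3 = 56·2 = 112
Total = 40291.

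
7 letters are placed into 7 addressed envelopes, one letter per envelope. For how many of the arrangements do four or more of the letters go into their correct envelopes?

92

Sum C(7,i)·!(7-i) for i = 4..7:
  i=4: C(7,4)·!3 = 35·2 = 70
  i=5: C(7,5)·!2 = 21·1 = 21
  i=6: C(7,6)·!1 = 7·0 = 0
  i=7: C(7,7)·!0 = 1·1 = 1
Total = 92.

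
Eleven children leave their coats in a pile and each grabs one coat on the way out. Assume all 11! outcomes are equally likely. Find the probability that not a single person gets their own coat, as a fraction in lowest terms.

Favorable outcomes: !11 = 14684570.
Total outcomes: 11! = 39916800.
Probability = 14684570/39916800 = 1468457/3991680.

1468457/3991680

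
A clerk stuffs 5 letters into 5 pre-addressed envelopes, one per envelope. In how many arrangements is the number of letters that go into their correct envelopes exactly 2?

20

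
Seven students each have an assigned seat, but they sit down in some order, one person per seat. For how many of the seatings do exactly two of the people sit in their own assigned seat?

Choose which 2 of the 7 are fixed: C(7,2) = 21.
The remaining 5 must be deranged: !5 = 44.
Total: 21 × 44 = 924.

924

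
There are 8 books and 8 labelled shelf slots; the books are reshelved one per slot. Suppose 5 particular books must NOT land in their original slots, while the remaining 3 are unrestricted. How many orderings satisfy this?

Inclusion-exclusion on the 5 forbidden self-matches:
Σ_{j=0}^{5} (-1)^j C(5,j)(8-j)!
= C(5,0)·8! - C(5,1)·7! + C(5,2)·6! - C(5,3)·5! + C(5,4)·4! - C(5,5)·3!
= 40320 - 25200 + 7200 - 1200 + 120 - 6
= 21234

21234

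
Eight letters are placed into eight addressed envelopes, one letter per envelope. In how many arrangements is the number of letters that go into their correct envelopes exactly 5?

112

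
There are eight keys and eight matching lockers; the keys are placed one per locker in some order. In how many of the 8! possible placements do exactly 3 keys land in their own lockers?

2464

Pick the 3 fixed positions: C(8,3) = 56 ways.
The remaining 5 must be deranged: !5 = 44.
Total: 56 × 44 = 2464.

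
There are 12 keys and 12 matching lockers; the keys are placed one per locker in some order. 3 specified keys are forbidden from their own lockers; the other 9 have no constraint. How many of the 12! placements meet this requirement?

Let A_j be the event that the j-th constrained one is fixed. By inclusion-exclusion over the 3 events:
Σ_{j=0}^{3} (-1)^j C(3,j)(12-j)!
= C(3,0)·12! - C(3,1)·11! + C(3,2)·10! - C(3,3)·9!
= 479001600 - 119750400 + 10886400 - 362880
= 369774720

369774720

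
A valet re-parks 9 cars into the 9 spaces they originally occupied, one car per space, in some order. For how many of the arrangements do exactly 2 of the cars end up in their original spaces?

66744

Choose which 2 of the 9 are fixed: C(9,2) = 36.
The remaining 7 must be deranged: !7 = 1854.
Total: 36 × 1854 = 66744.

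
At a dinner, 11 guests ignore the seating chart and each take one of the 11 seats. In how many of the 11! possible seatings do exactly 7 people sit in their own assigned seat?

Choose which 7 of the 11 are fixed: C(11,7) = 330.
The remaining 4 must be deranged: !4 = 9.
Total: 330 × 9 = 2970.

2970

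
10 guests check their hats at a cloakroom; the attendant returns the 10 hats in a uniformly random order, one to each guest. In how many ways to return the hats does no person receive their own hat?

The subfactorial !10 = [10!/e] (nearest integer).
10! = 3628800, and 3628800/e ≈ 1334960.92, so !10 = 1334961.

1334961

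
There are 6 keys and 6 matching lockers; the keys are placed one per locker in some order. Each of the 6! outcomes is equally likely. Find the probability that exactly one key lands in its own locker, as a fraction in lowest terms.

Favorable outcomes: C(6,1)·!5 = 6·44 = 264.
Total outcomes: 6! = 720.
Probability = 264/720 = 11/30.

11/30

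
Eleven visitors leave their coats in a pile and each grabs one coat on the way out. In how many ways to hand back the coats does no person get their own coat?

14684570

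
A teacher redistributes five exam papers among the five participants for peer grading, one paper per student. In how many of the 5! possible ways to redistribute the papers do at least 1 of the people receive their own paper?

Sum C(5,i)·!(5-i) for i = 1..5:
  i=1: C(5,1)·!4 = 5·9 = 45
  i=2: C(5,2)·!3 = 10·2 = 20
  i=3: C(5,3)·!2 = 10·1 = 10
  i=4: C(5,4)·!1 = 5·0 = 0
  i=5: C(5,5)·!0 = 1·1 = 1
Total = 76.

76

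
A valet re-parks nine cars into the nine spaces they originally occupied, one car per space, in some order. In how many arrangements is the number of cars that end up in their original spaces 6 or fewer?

# with exactly i fixed is C(9,i)·!(9-i); sum over i=0..6:
  i=0: C(9,0)·!9 = 1·133496 = 133496
  i=1: C(9,1)·!8 = 9·14833 = 133497
  i=2: C(9,2)·!7 = 36·1854 = 66744
  i=3: C(9,3)·!6 = 84·265 = 22260
  i=4: C(9,4)·!5 = 126·44 = 5544
  i=5: C(9,5)·!4 = 126·9 = 1134
  i=6: C(9,6)·!3 = 84·2 = 168
Total = 362843.

362843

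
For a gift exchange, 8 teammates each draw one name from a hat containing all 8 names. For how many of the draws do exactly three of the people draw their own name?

Choose which 3 of the 8 are fixed: C(8,3) = 56.
The other 5 form a derangement: !5 = 44.
Total: 56 × 44 = 2464.

2464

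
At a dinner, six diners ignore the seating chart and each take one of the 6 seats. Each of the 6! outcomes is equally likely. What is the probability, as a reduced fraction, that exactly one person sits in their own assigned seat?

11/30

Favorable outcomes: C(6,1)·!5 = 6·44 = 264.
Total outcomes: 6! = 720.
Probability = 264/720 = 11/30.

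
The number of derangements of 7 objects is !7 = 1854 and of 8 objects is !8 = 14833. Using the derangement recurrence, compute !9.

!9 = (9-1)·(!8 + !7) = 8·(14833 + 1854) = 8·16687 = 133496.

133496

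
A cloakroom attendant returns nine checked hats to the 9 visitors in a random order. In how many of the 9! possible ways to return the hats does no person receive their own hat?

133496

The number of derangements of 9 is !9 = Σ_{k=0}^{9} (-1)^k·9!/k!
= 9! - 9!/1! + 9!/2! - 9!/3! + 9!/4! - 9!/5! + 9!/6! - 9!/7! + 9!/8! - 9!/9!
= 362880 - 362880 + 181440 - 60480 + 15120 - 3024 + 504 - 72 + 9 - 1
= 133496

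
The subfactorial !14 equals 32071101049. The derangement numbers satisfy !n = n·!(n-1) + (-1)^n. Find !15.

481066515734

!15 = 15·32071101049 - 1 = 481066515734.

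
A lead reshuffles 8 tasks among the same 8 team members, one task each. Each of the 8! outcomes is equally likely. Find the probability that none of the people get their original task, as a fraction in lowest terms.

2119/5760

Favorable outcomes: !8 = 14833.
Total outcomes: 8! = 40320.
Probability = 14833/40320 = 2119/5760.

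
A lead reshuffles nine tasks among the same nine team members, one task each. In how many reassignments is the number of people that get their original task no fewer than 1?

Sum C(9,i)·!(9-i) for i = 1..9:
  i=1: C(9,1)·!8 = 9·14833 = 133497
  i=2: C(9,2)·!7 = 36·1854 = 66744
  i=3: C(9,3)·!6 = 84·265 = 22260
  i=4: C(9,4)·!5 = 126·44 = 5544
  i=5: C(9,5)·!4 = 126·9 = 1134
  i=6: C(9,6)·!3 = 84·2 = 168
  i=7: C(9,7)·!2 = 36·1 = 36
  i=8: C(9,8)·!1 = 9·0 = 0
  i=9: C(9,9)·!0 = 1·1 = 1
Total = 229384.

229384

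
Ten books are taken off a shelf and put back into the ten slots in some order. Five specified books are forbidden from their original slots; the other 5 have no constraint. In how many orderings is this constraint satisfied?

2170680

Inclusion-exclusion on the 5 forbidden self-matches:
Σ_{j=0}^{5} (-1)^j C(5,j)(10-j)!
= C(5,0)·10! - C(5,1)·9! + C(5,2)·8! - C(5,3)·7! + C(5,4)·6! - C(5,5)·5!
= 3628800 - 1814400 + 403200 - 50400 + 3600 - 120
= 2170680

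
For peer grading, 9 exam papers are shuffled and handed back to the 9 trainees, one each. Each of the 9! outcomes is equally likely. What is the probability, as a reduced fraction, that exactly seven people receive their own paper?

Favorable outcomes: C(9,7)·!2 = 36·1 = 36.
Total outcomes: 9! = 362880.
Probability = 36/362880 = 1/10080.

1/10080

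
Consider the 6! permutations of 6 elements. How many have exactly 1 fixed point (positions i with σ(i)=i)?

Pick the single fixed position: C(6,1) = 6 ways.
The other 5 form a derangement: !5 = 44.
Total: 6 × 44 = 264.

264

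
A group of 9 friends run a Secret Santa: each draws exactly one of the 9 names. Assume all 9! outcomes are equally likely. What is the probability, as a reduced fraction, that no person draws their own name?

Favorable outcomes: !9 = 133496.
Total outcomes: 9! = 362880.
Probability = 133496/362880 = 16687/45360.

16687/45360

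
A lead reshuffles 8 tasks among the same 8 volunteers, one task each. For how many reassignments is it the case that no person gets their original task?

14833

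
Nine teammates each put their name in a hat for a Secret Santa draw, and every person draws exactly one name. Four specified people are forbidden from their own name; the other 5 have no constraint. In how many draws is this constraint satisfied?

229080

Let A_j be the event that the j-th constrained one is fixed. By inclusion-exclusion over the 4 events:
Σ_{j=0}^{4} (-1)^j C(4,j)(9-j)!
= C(4,0)·9! - C(4,1)·8! + C(4,2)·7! - C(4,3)·6! + C(4,4)·5!
= 362880 - 161280 + 30240 - 2880 + 120
= 229080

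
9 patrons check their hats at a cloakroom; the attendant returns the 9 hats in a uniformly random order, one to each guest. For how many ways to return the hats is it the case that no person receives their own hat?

!9 is the nearest integer to 9!/e.
9! = 362880, and 362880/e ≈ 133496.09, so !9 = 133496.

133496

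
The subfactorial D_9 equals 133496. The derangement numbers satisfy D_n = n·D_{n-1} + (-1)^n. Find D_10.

D_10 = 10·133496 + 1 = 1334961.

1334961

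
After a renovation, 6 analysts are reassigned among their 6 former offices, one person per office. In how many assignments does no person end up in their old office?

265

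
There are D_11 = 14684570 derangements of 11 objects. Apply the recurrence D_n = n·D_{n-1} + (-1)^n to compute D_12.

D_12 = 12·14684570 + 1 = 176214841.

176214841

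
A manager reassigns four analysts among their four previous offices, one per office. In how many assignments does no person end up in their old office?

!4 = 4! · Σ_{k=0}^{4} (-1)^k/k!
= 4! - 4!/1! + 4!/2! - 4!/3! + 4!/4!
= 24 - 24 + 12 - 4 + 1
= 9

9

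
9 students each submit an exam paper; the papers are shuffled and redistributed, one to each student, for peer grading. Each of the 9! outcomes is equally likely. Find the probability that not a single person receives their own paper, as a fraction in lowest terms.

Favorable outcomes: !9 = 133496.
Total outcomes: 9! = 362880.
Probability = 133496/362880 = 16687/45360.

16687/45360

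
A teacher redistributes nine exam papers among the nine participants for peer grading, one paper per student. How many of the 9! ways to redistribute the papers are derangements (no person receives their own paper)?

Use !n = (n-1)(!(n-1) + !(n-2)).
!9 = 8·(14833 + 1854) = 8·16687 = 133496

133496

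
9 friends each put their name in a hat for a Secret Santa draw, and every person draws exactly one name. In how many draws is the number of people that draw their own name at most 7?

362879

Sum C(9,i)·!(9-i) for i = 0..7:
  i=0: C(9,0)·!9 = 1·133496 = 133496
  i=1: C(9,1)·!8 = 9·14833 = 133497
  i=2: C(9,2)·!7 = 36·1854 = 66744
  i=3: C(9,3)·!6 = 84·265 = 22260
  i=4: C(9,4)·!5 = 126·44 = 5544
  i=5: C(9,5)·!4 = 126·9 = 1134
  i=6: C(9,6)·!3 = 84·2 = 168
  i=7: C(9,7)·!2 = 36·1 = 36
Total = 362879.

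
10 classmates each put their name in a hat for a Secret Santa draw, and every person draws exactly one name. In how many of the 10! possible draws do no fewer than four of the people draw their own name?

68914

Sum C(10,i)·!(10-i) for i = 4..10:
  i=4: C(10,4)·!6 = 210·265 = 55650
  i=5: C(10,5)·!5 = 252·44 = 11088
  i=6: C(10,6)·!4 = 210·9 = 1890
  i=7: C(10,7)·!3 = 120·2 = 240
  i=8: C(10,8)·!2 = 45·1 = 45
  i=9: C(10,9)·!1 = 10·0 = 0
  i=10: C(10,10)·!0 = 1·1 = 1
Total = 68914.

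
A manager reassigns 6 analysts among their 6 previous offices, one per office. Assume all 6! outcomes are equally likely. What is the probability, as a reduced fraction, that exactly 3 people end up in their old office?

Favorable outcomes: C(6,3)·!3 = 20·2 = 40.
Total outcomes: 6! = 720.
Probability = 40/720 = 1/18.

1/18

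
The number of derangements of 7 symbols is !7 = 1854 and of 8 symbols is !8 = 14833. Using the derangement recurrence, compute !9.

133496

!9 = (9-1)·(!8 + !7) = 8·(14833 + 1854) = 8·16687 = 133496.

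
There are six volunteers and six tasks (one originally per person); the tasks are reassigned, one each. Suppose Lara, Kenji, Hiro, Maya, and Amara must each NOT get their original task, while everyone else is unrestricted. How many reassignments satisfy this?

309

Let A_j be the event that the j-th constrained one is fixed. By inclusion-exclusion over the 5 events:
Σ_{j=0}^{5} (-1)^j C(5,j)(6-j)!
= C(5,0)·6! - C(5,1)·5! + C(5,2)·4! - C(5,3)·3! + C(5,4)·2! - C(5,5)·1!
= 720 - 600 + 240 - 60 + 10 - 1
= 309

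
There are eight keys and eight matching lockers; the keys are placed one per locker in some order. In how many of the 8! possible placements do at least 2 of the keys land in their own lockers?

10655

Sum C(8,i)·!(8-i) for i = 2..8:
  i=2: C(8,2)·!6 = 28·265 = 7420
  i=3: C(8,3)·!5 = 56·44 = 2464
  i=4: C(8,4)·!4 = 70·9 = 630
  i=5: C(8,5)·!3 = 56·2 = 112
  i=6: C(8,6)·!2 = 28·1 = 28
  i=7: C(8,7)·!1 = 8·0 = 0
  i=8: C(8,8)·!0 = 1·1 = 1
Total = 10655.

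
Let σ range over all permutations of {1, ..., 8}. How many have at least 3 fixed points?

3235

# with exactly i fixed is C(8,i)·!(8-i); sum over i=3..8:
  i=3: C(8,3)·!5 = 56·44 = 2464
  i=4: C(8,4)·!4 = 70·9 = 630
  i=5: C(8,5)·!3 = 56·2 = 112
  i=6: C(8,6)·!2 = 28·1 = 28
  i=7: C(8,7)·!1 = 8·0 = 0
  i=8: C(8,8)·!0 = 1·1 = 1
Total = 3235.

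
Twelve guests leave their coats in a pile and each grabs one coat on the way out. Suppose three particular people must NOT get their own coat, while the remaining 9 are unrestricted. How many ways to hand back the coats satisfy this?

Let A_j be the event that the j-th constrained one is fixed. By inclusion-exclusion over the 3 events:
Σ_{j=0}^{3} (-1)^j C(3,j)(12-j)!
= C(3,0)·12! - C(3,1)·11! + C(3,2)·10! - C(3,3)·9!
= 479001600 - 119750400 + 10886400 - 362880
= 369774720

369774720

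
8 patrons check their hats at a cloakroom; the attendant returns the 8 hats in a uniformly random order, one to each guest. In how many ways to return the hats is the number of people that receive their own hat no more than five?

40291

Sum C(8,i)·!(8-i) for i = 0..5:
  i=0: C(8,0)·!8 = 1·14833 = 14833
  i=1: C(8,1)·!7 = 8·1854 = 14832
  i=2: C(8,2)·!6 = 28·265 = 7420
  i=3: C(8,3)·!5 = 56·44 = 2464
  i=4: C(8,4)·!4 = 70·9 = 630
  i=5: C(8,5)·!3 = 56·2 = 112
Total = 40291.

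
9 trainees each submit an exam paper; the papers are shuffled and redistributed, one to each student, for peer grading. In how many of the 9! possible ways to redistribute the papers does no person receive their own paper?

!9 is the nearest integer to 9!/e.
9! = 362880, and 362880/e ≈ 133496.09, so !9 = 133496.

133496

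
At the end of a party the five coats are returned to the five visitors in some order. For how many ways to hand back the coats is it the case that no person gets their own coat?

44

!5 is the nearest integer to 5!/e.
5! = 120, and 120/e ≈ 44.15, so !5 = 44.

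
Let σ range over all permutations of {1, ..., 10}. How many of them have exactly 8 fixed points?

45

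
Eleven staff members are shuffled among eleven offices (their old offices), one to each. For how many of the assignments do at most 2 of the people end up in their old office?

36711421

Sum C(11,i)·!(11-i) for i = 0..2:
  i=0: C(11,0)·!11 = 1·14684570 = 14684570
  i=1: C(11,1)·!10 = 11·1334961 = 14684571
  i=2: C(11,2)·!9 = 55·133496 = 7342280
Total = 36711421.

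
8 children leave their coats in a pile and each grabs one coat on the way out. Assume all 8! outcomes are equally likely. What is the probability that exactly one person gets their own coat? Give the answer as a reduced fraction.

Favorable outcomes: C(8,1)·!7 = 8·1854 = 14832.
Total outcomes: 8! = 40320.
Probability = 14832/40320 = 103/280.

103/280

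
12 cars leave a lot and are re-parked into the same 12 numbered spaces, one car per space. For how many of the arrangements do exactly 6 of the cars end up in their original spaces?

Pick the 6 fixed positions: C(12,6) = 924 ways.
The remaining 6 must be deranged: !6 = 265.
Total: 924 × 265 = 244860.

244860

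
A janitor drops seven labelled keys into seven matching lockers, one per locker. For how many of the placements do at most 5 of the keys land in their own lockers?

5039

# with exactly i fixed is C(7,i)·!(7-i); sum over i=0..5:
  i=0: C(7,0)·!7 = 1·1854 = 1854
  i=1: C(7,1)·!6 = 7·265 = 1855
  i=2: C(7,2)·!5 = 21·44 = 924
  i=3: C(7,3)·!4 = 35·9 = 315
  i=4: C(7,4)·!3 = 35·2 = 70
  i=5: C(7,5)·!2 = 21·1 = 21
Total = 5039.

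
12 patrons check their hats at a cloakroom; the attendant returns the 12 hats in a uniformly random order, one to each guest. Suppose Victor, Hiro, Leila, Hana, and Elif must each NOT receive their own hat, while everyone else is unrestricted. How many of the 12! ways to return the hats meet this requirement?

312273360

Let A_j be the event that the j-th constrained one is fixed. By inclusion-exclusion over the 5 events:
Σ_{j=0}^{5} (-1)^j C(5,j)(12-j)!
= C(5,0)·12! - C(5,1)·11! + C(5,2)·10! - C(5,3)·9! + C(5,4)·8! - C(5,5)·7!
= 479001600 - 199584000 + 36288000 - 3628800 + 201600 - 5040
= 312273360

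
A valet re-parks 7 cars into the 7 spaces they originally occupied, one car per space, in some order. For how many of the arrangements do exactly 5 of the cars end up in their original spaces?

21

Choose which 5 of the 7 are fixed: C(7,5) = 21.
The other 2 form a derangement: !2 = 1.
Total: 21 × 1 = 21.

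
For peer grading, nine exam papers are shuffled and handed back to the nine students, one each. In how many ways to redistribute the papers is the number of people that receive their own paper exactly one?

133497

Choose which one of the 9 is fixed: C(9,1) = 9.
The remaining 8 must be deranged: !8 = 14833.
Total: 9 × 14833 = 133497.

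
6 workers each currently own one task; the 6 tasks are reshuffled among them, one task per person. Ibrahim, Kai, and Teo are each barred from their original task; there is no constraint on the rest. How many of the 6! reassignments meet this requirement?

426

Inclusion-exclusion on the 3 forbidden self-matches:
Σ_{j=0}^{3} (-1)^j C(3,j)(6-j)!
= C(3,0)·6! - C(3,1)·5! + C(3,2)·4! - C(3,3)·3!
= 720 - 360 + 72 - 6
= 426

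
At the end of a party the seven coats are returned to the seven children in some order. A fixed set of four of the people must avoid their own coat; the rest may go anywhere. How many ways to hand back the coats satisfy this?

2790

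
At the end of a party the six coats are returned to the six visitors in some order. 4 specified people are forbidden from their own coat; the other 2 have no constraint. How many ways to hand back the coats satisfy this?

Let A_j be the event that the j-th constrained one is fixed. By inclusion-exclusion over the 4 events:
Σ_{j=0}^{4} (-1)^j C(4,j)(6-j)!
= C(4,0)·6! - C(4,1)·5! + C(4,2)·4! - C(4,3)·3! + C(4,4)·2!
= 720 - 480 + 144 - 24 + 2
= 362

362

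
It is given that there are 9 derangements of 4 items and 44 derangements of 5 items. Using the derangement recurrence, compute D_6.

D_6 = (6-1)·(D_5 + D_4) = 5·(44 + 9) = 5·53 = 265.

265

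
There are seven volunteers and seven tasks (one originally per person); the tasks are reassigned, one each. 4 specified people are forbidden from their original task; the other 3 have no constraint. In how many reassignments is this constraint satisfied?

2790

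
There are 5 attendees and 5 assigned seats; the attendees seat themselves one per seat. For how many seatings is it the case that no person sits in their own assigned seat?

44

By inclusion-exclusion, !5 = Σ (-1)^k · 5!/k! for k=0..5
= 5! - 5!/1! + 5!/2! - 5!/3! + 5!/4! - 5!/5!
= 120 - 120 + 60 - 20 + 5 - 1
= 44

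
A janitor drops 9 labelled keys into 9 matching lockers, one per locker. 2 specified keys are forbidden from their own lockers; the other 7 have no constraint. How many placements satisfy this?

287280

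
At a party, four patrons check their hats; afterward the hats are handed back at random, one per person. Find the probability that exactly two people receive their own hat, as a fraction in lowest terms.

1/4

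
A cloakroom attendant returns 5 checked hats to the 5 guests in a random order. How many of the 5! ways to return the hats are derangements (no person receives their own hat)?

44

Recurrence: !5 = 4·(!4 + !3).
!5 = 4·(9 + 2) = 4·11 = 44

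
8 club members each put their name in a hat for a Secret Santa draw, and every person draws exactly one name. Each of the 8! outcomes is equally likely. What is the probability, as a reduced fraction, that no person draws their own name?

2119/5760

Favorable outcomes: !8 = 14833.
Total outcomes: 8! = 40320.
Probability = 14833/40320 = 2119/5760.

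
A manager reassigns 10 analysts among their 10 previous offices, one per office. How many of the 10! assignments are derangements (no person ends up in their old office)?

1334961

The number of derangements of 10 is !10 = Σ_{k=0}^{10} (-1)^k·10!/k!
= 10! - 10!/1! + 10!/2! - 10!/3! + 10!/4! - 10!/5! + 10!/6! - 10!/7! + 10!/8! - 10!/9! + 10!/10!
= 3628800 - 3628800 + 1814400 - 604800 + 151200 - 30240 + 5040 - 720 + 90 - 10 + 1
= 1334961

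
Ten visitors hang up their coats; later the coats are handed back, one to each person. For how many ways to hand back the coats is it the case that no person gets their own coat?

1334961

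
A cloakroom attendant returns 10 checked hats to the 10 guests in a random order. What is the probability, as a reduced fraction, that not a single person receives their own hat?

16481/44800

Favorable outcomes: !10 = 1334961.
Total outcomes: 10! = 3628800.
Probability = 1334961/3628800 = 16481/44800.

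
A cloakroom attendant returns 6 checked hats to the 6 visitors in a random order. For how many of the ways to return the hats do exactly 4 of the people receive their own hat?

15

Pick the 4 fixed positions: C(6,4) = 15 ways.
The remaining 2 must be deranged: !2 = 1.
Total: 15 × 1 = 15.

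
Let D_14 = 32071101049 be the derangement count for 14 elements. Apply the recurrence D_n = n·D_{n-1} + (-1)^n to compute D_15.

D_15 = 15·32071101049 - 1 = 481066515734.

481066515734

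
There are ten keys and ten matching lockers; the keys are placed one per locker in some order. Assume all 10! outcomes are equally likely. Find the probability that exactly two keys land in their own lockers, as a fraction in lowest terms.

2119/11520

Favorable outcomes: C(10,2)·!8 = 45·14833 = 667485.
Total outcomes: 10! = 3628800.
Probability = 667485/3628800 = 2119/11520.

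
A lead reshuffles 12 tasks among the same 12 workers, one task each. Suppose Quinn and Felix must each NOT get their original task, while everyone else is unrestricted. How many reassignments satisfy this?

402796800

Inclusion-exclusion on the 2 forbidden self-matches:
Σ_{j=0}^{2} (-1)^j C(2,j)(12-j)!
= C(2,0)·12! - C(2,1)·11! + C(2,2)·10!
= 479001600 - 79833600 + 3628800
= 402796800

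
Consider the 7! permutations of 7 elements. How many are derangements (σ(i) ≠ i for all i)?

The number of derangements of 7 is !7 = Σ_{k=0}^{7} (-1)^k·7!/k!
= 7! - 7!/1! + 7!/2! - 7!/3! + 7!/4! - 7!/5! + 7!/6! - 7!/7!
= 5040 - 5040 + 2520 - 840 + 210 - 42 + 7 - 1
= 1854

1854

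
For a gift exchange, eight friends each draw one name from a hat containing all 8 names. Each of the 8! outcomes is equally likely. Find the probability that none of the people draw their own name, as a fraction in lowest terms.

2119/5760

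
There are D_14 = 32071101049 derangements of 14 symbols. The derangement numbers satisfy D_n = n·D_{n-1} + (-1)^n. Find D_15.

D_15 = 15·32071101049 - 1 = 481066515734.

481066515734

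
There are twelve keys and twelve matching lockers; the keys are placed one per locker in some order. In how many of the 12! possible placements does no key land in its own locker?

176214841

The number of derangements of 12 is !12 = Σ_{k=0}^{12} (-1)^k·12!/k!
= 12! - 12!/1! + 12!/2! - 12!/3! + 12!/4! - 12!/5! + 12!/6! - 12!/7! + 12!/8! - 12!/9! + 12!/10! - 12!/11! + 12!/12!
= 479001600 - 479001600 + 239500800 - 79833600 + 19958400 - 3991680 + 665280 - 95040 + 11880 - 1320 + 132 - 12 + 1
= 176214841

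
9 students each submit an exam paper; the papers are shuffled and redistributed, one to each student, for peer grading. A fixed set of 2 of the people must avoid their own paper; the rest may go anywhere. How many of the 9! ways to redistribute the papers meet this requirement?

Let A_j be the event that the j-th constrained one is fixed. By inclusion-exclusion over the 2 events:
Σ_{j=0}^{2} (-1)^j C(2,j)(9-j)!
= C(2,0)·9! - C(2,1)·8! + C(2,2)·7!
= 362880 - 80640 + 5040
= 287280

287280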